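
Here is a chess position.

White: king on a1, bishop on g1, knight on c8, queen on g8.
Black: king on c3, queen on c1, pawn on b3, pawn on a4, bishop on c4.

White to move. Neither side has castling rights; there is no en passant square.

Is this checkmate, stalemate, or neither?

checkmate

White to move; white king on a1.
In check: yes, from the black queen on c1.
King squares — b1: attacked by Qc1; a2: attacked by Pb3; b2: attacked by Qc1.
Legal moves for White: none.
In check with no legal moves → checkmate.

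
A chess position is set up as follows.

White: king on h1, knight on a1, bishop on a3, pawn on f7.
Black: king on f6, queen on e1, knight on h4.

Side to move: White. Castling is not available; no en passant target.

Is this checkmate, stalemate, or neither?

White to move; white king on h1.
In check: yes, from the black queen on e1.
King squares — g1: attacked by Qe1; g2: attacked by Nh4; h2: available.
Legal moves for White: Kh2.
White is in check but has 1 legal move → neither.

neither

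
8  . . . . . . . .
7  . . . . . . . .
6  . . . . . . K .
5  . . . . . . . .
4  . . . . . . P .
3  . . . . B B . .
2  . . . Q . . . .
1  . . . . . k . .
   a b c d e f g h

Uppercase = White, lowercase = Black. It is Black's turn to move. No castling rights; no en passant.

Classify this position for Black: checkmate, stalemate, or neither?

Black to move; black king on f1.
In check: no.
King squares — e1: attacked by Qd2; g1: attacked by Be3; e2: attacked by Qd2; f2: attacked by Qd2; g2: attacked by Qd2.
Legal moves for Black: none.
Not in check and no legal moves → stalemate.

stalemate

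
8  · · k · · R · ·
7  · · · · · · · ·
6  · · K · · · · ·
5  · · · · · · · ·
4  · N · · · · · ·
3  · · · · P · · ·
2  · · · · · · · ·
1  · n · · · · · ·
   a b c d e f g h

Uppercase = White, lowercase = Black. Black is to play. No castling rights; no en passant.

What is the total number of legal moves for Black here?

0

Black to move; king on c8.
In check: yes, from the white rook on f8.
Legal moves: none.
Count: 0.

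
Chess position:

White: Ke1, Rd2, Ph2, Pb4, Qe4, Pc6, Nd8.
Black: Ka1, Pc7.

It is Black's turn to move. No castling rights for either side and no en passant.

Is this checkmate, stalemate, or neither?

stalemate

Black to move; black king on a1.
In check: no.
King squares — b1: attacked by Qe4; a2: attacked by Rd2; b2: attacked by Rd2.
Legal moves for Black: none.
Not in check and no legal moves → stalemate.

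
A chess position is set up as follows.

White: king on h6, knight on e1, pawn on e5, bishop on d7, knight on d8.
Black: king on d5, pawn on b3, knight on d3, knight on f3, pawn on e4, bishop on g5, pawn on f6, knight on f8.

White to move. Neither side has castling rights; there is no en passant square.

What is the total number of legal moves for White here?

2

White to move; king on h6.
In check: yes, from the black bishop on g5.
Legal moves: Kg7, Kh5.
Count: 2.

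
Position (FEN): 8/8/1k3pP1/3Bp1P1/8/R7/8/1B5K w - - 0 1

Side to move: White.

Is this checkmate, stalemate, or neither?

White to move; white king on h1.
In check: no.
Legal moves for White include: Bg8, Ba8, Bf7, Bb7, Be6, Bc6, Bde4, Bc4, Bf3, Bb3, Bg2, Bda2, Ra8, Ra7, Ra6+, Ra5, Ra4, Rh3, ... (list truncated; more exist).
White has legal moves and is not in check → neither.

neither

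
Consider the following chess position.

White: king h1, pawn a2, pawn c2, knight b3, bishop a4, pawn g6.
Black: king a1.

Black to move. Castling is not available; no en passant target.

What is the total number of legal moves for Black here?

3

Black to move; king on a1.
In check: yes, from the white knight on b3.
Legal moves: Kb2, Kxa2, Kb1.
Count: 3.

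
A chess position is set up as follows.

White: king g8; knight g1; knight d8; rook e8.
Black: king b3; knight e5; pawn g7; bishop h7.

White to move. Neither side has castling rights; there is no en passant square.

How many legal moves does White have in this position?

4

White to move; king on g8.
In check: yes, from the black bishop on h7.
Legal moves: Kh8, Kf8, Kxh7, Kxg7.
Count: 4.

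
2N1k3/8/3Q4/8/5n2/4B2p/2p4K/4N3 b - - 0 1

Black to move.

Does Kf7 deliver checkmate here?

After Kf7: white king on h2; in check: no.
White is not in check, so this cannot be checkmate.

no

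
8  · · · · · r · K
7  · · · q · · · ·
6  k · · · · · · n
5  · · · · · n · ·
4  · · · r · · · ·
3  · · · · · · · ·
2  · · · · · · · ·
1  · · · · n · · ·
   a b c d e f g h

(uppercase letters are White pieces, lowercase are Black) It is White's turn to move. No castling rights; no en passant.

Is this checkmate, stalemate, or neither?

White to move; white king on h8.
In check: yes, from the black rook on f8.
King squares — g7: attacked by Nf5; h7: attacked by Qd7; g8: attacked by Nh6.
Legal moves for White: none.
In check with no legal moves → checkmate.

checkmate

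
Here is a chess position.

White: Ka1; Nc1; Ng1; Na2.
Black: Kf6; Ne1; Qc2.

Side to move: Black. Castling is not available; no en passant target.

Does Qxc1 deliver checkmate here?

After Qxc1: white king on a1; in check: yes, from the black queen on c1.
White has 1 legal reply: Nxc1.
In check but a legal move exists → not checkmate.

no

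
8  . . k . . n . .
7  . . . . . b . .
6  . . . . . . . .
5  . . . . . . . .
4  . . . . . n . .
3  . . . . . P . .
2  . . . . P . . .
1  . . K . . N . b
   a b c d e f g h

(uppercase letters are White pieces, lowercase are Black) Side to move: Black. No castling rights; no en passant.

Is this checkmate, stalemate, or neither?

Black to move; black king on c8.
In check: no.
Legal moves for Black include: Nh7, Nd7, N8g6, N8e6, Kd8, Kb8, Kd7, Kc7, Kb7, Bg8, Be8, Bg6, Be6, Bh5, Bd5, Bc4, Bb3, Ba2, ... (list truncated; more exist).
Black has legal moves and is not in check → neither.

neither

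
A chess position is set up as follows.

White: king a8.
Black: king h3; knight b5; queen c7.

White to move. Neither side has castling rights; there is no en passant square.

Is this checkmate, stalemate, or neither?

White to move; white king on a8.
In check: no.
King squares — a7: attacked by Nb5; b7: attacked by Qc7; b8: attacked by Qc7.
Legal moves for White: none.
Not in check and no legal moves → stalemate.

stalemate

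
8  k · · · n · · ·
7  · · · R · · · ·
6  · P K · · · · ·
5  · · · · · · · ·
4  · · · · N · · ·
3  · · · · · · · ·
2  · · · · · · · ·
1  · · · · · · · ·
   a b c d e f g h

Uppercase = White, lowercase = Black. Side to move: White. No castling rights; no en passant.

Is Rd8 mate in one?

After Rd8: black king on a8; in check: yes, from the white rook on d8.
King squares — a7: attacked by Pb6; b7: attacked by Kc6; b8: attacked by Rd8.
Black has no legal moves → checkmate.

yes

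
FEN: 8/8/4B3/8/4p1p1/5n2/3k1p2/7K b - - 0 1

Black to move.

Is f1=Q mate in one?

yes

After f1=Q: white king on h1; in check: yes, from the black queen on f1.
King squares — g1: attacked by Qf1; g2: attacked by Qf1; h2: attacked by Nf3.
White has no legal moves → checkmate.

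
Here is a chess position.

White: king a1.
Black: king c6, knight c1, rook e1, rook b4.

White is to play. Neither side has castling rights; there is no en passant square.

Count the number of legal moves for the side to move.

White to move; king on a1.
In check: no.
Legal moves: none.
Count: 0.

0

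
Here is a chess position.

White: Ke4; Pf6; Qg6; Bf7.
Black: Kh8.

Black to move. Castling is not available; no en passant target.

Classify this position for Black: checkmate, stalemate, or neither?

stalemate

Black to move; black king on h8.
In check: no.
King squares — g7: attacked by Pf6; h7: attacked by Qg6; g8: attacked by Qg6.
Legal moves for Black: none.
Not in check and no legal moves → stalemate.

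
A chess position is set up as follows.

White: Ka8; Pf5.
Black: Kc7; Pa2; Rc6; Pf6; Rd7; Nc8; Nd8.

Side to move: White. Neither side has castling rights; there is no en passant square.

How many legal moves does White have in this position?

White to move; king on a8.
In check: no.
Legal moves: none.
Count: 0.

0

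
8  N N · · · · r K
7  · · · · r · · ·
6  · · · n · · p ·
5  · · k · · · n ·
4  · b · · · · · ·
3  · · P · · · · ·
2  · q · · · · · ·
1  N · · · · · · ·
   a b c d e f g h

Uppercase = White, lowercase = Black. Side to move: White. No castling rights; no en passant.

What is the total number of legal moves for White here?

1

White to move; king on h8.
In check: yes, from the black rook on g8.
Legal moves: Kxg8.
Count: 1.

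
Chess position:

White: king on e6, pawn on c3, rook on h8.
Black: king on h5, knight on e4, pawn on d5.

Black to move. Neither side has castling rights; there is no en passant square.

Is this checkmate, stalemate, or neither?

Black to move; black king on h5.
In check: yes, from the white rook on h8.
King squares — g4: available; h4: attacked by Rh8; g5: available; g6: available; h6: attacked by Rh8.
Legal moves for Black: Kg6, Kg5, Kg4.
Black is in check but has 3 legal moves → neither.

neither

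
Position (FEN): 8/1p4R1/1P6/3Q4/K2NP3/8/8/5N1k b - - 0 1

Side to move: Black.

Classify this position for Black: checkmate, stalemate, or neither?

Black to move; black king on h1.
In check: no.
King squares — g1: attacked by Rg7; g2: attacked by Rg7; h2: attacked by Nf1.
Legal moves for Black: none.
Not in check and no legal moves → stalemate.

stalemate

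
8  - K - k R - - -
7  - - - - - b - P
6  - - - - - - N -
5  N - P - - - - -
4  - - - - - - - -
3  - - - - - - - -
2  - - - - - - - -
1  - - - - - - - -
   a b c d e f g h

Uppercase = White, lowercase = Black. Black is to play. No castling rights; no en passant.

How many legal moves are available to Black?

Black to move; king on d8.
In check: yes, from the white rook on e8.
Legal moves: Kxe8, Kd7, Bxe8.
Count: 3.

3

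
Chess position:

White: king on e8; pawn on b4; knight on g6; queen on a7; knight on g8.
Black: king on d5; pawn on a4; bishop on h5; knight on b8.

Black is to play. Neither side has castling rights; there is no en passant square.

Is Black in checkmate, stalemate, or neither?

neither

Black to move; black king on d5.
In check: no.
Legal moves for Black: Nd7, Nc6, Na6, Bxg6+, Bg4, Bf3, Be2, Bd1, Ke6, Kd6, Kc6, Ke4, Kc4, a3.
Black has 14 legal moves and is not in check → neither.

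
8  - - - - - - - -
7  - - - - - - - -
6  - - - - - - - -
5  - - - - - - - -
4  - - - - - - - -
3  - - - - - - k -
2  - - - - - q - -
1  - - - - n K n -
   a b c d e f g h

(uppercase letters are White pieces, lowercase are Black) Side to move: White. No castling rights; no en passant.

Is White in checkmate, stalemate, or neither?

White to move; white king on f1.
In check: yes, from the black queen on f2.
King squares — e1: attacked by Qf2; g1: attacked by Qf2; e2: attacked by Ng1; f2: attacked by Kg3; g2: attacked by Ne1.
Legal moves for White: none.
In check with no legal moves → checkmate.

checkmate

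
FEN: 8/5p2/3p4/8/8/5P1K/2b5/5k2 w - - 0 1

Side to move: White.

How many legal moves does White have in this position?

5

White to move; king on h3.
In check: no.
Legal moves: Kh4, Kg4, Kg3, Kh2, f4.
Count: 5.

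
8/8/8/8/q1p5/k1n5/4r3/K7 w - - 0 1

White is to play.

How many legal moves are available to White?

White to move; king on a1.
In check: no.
Legal moves: none.
Count: 0.

0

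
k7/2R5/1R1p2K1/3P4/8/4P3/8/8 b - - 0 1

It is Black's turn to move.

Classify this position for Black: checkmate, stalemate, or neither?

stalemate

Black to move; black king on a8.
In check: no.
King squares — a7: attacked by Rc7; b7: attacked by Rb6; b8: attacked by Rb6.
Legal moves for Black: none.
Not in check and no legal moves → stalemate.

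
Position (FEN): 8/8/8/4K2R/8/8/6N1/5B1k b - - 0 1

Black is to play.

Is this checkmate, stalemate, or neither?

neither

Black to move; black king on h1.
In check: yes, from the white rook on h5.
King squares — g1: available; g2: attacked by Bf1; h2: attacked by Rh5.
Legal moves for Black: Kg1.
Black is in check but has 1 legal move → neither.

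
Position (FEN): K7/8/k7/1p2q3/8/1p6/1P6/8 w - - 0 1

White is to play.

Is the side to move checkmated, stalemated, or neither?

White to move; white king on a8.
In check: no.
King squares — a7: attacked by Ka6; b7: attacked by Ka6; b8: attacked by Qe5.
Legal moves for White: none.
Not in check and no legal moves → stalemate.

stalemate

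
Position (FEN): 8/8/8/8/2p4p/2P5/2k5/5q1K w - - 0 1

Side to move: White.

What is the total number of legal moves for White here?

White to move; king on h1.
In check: yes, from the black queen on f1.
Legal moves: Kh2.
Count: 1.

1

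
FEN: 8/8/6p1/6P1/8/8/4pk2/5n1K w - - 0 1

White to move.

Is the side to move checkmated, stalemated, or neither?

White to move; white king on h1.
In check: no.
King squares — g1: attacked by Kf2; g2: attacked by Kf2; h2: attacked by Nf1.
Legal moves for White: none.
Not in check and no legal moves → stalemate.

stalemate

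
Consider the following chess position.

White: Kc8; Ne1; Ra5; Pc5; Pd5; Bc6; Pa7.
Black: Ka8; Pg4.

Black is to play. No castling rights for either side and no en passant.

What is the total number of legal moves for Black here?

0

Black to move; king on a8.
In check: yes, from the white bishop on c6.
Legal moves: none.
Count: 0.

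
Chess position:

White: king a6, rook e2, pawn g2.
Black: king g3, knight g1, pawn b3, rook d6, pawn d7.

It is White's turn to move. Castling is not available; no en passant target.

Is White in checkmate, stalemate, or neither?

White to move; white king on a6.
In check: yes, from the black rook on d6.
Legal moves for White: Kb7, Ka7, Kb5, Ka5.
White is in check but has 4 legal moves → neither.

neither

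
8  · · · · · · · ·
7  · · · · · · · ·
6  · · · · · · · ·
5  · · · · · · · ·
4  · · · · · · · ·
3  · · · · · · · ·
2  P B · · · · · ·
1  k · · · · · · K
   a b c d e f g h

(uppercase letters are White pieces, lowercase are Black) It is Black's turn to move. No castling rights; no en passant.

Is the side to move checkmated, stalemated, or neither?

Black to move; black king on a1.
In check: yes, from the white bishop on b2.
King squares — b1: available; a2: available; b2: available.
Legal moves for Black: Kxb2, Kxa2, Kb1.
Black is in check but has 3 legal moves → neither.

neither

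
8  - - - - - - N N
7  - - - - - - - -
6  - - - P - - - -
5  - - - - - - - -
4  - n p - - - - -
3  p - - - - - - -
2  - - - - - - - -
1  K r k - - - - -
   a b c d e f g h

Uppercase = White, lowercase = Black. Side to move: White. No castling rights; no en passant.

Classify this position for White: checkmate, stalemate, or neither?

checkmate

White to move; white king on a1.
In check: yes, from the black rook on b1.
King squares — b1: attacked by Kc1; a2: attacked by Nb4; b2: attacked by Rb1.
Legal moves for White: none.
In check with no legal moves → checkmate.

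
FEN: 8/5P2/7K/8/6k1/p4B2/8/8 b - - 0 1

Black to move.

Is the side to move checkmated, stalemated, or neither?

Black to move; black king on g4.
In check: yes, from the white bishop on f3.
Legal moves for Black: Kf5, Kh4, Kf4, Kh3, Kg3, Kxf3.
Black is in check but has 6 legal moves → neither.

neither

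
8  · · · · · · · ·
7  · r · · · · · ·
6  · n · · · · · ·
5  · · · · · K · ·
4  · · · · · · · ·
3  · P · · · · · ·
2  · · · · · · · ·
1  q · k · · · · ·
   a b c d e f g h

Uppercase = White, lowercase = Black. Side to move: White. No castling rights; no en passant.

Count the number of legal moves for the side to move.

White to move; king on f5.
In check: no.
Legal moves: Kg6, Ke6, Kg5, Kg4, Kf4, Ke4, b4.
Count: 7.

7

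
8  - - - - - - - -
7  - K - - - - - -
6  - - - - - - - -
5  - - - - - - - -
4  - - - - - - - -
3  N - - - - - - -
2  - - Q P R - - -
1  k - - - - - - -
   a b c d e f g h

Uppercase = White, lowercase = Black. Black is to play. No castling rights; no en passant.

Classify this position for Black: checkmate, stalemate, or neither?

stalemate

Black to move; black king on a1.
In check: no.
King squares — b1: attacked by Qc2; a2: attacked by Qc2; b2: attacked by Qc2.
Legal moves for Black: none.
Not in check and no legal moves → stalemate.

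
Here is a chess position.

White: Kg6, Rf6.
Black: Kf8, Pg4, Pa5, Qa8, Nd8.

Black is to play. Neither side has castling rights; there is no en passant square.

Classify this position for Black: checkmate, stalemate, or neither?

neither

Black to move; black king on f8.
In check: yes, from the white rook on f6.
King squares — e7: available; f7: attacked by Rf6; g7: attacked by Kg6; e8: available; g8: available.
Legal moves for Black: Kg8, Ke8, Ke7, Nf7.
Black is in check but has 4 legal moves → neither.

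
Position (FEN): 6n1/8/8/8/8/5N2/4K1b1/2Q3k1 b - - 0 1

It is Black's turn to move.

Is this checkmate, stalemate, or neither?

checkmate

Black to move; black king on g1.
In check: yes, from the white queen on c1 and the white knight on f3.
King squares — f1: attacked by Qc1; h1: attacked by Qc1; f2: attacked by Ke2; g2: own bishop; h2: attacked by Nf3.
Legal moves for Black: none.
In check with no legal moves → checkmate.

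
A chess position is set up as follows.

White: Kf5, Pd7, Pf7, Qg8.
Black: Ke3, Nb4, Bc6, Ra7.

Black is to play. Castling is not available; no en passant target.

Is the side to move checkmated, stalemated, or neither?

neither

Black to move; black king on e3.
In check: no.
Legal moves for Black include: Ra8, Rxd7, Rc7, Rb7, Ra6, Ra5+, Ra4, Ra3, Ra2, Ra1, Ba8, Bxd7+, Bb7, Bd5, Bb5, Be4+, Ba4, Bf3, ... (list truncated; more exist).
Black has legal moves and is not in check → neither.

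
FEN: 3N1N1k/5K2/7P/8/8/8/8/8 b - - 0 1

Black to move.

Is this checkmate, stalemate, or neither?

stalemate

Black to move; black king on h8.
In check: no.
King squares — g7: attacked by Ph6; h7: attacked by Nf8; g8: attacked by Kf7.
Legal moves for Black: none.
Not in check and no legal moves → stalemate.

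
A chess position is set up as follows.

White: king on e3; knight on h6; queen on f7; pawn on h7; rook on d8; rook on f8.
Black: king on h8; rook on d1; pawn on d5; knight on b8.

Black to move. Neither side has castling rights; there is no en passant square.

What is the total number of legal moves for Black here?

0

Black to move; king on h8.
In check: yes, from the white rook on f8.
Legal moves: none.
Count: 0.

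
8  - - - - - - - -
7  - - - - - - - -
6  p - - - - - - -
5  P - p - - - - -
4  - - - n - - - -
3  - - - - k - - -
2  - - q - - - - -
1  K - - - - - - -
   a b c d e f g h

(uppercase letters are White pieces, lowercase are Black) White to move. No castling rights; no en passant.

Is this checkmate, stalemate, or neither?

stalemate

White to move; white king on a1.
In check: no.
King squares — b1: attacked by Qc2; a2: attacked by Qc2; b2: attacked by Qc2.
Legal moves for White: none.
Not in check and no legal moves → stalemate.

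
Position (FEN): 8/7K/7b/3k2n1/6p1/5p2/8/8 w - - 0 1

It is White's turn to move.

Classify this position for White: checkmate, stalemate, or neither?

neither

White to move; white king on h7.
In check: yes, from the black knight on g5.
Legal moves for White: Kh8, Kg8, Kxh6, Kg6.
White is in check but has 4 legal moves → neither.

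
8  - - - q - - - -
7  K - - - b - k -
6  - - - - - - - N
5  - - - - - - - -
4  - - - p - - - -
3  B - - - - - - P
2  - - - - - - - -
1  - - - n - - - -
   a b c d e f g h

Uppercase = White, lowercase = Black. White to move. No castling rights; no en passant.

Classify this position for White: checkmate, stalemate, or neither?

White to move; white king on a7.
In check: no.
Legal moves for White: Kb7, Ka6, Ng8, Nf7, Nf5+, Ng4, Bxe7, Bd6, Bc5, Bb4, Bb2, Bc1, h4.
White has 13 legal moves and is not in check → neither.

neither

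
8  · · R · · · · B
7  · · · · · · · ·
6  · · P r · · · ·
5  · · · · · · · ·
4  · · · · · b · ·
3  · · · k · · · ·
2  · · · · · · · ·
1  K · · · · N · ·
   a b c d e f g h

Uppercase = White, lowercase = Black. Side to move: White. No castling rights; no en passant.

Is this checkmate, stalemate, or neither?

neither

White to move; white king on a1.
In check: no.
Legal moves for White include: Bg7, Bf6, Be5, Bd4, Bc3, Bb2, Rg8, Rf8, Re8, Rd8, Rb8, Ra8, Rc7, Ng3, Ne3, Nh2, Nd2, Kb2, ... (list truncated; more exist).
White has legal moves and is not in check → neither.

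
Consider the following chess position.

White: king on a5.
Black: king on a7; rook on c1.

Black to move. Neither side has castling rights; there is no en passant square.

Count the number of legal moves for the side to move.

17

Black to move; king on a7.
In check: no.
Legal moves: Kb8, Ka8, Kb7, Rc8, Rc7, Rc6, Rc5+, Rc4, Rc3, Rc2, Rh1, Rg1, Rf1, Re1, Rd1, Rb1, Ra1+.
Count: 17.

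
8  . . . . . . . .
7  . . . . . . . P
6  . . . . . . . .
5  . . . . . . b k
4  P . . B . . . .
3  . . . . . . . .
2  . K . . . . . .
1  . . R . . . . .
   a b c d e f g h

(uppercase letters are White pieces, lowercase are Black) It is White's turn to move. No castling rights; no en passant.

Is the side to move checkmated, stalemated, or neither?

White to move; white king on b2.
In check: no.
Legal moves for White include: Bh8, Bg7, Ba7, Bf6, Bb6, Be5, Bc5, Be3, Bc3, Bf2, Bg1, Kc3, Kb3, Ka3, Kc2, Ka2, Kb1, Ka1, ... (list truncated; more exist).
White has legal moves and is not in check → neither.

neither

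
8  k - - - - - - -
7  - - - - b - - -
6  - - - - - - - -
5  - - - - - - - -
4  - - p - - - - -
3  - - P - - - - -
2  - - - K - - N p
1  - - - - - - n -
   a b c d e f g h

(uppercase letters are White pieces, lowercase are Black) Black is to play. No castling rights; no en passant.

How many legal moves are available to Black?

Black to move; king on a8.
In check: no.
Legal moves: Kb8, Kb7, Ka7, Bf8, Bd8, Bf6, Bd6, Bg5+, Bc5, Bh4, Bb4, Ba3, Nh3, Nf3+, Ne2, h1=Q, h1=R, h1=B, h1=N.
Count: 19.

19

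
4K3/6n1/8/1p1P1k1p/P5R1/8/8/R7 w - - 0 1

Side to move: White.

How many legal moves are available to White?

6

White to move; king on e8.
In check: yes, from the black knight on g7.
Legal moves: Kf8, Kd8, Kf7, Ke7, Kd7, Rxg7.
Count: 6.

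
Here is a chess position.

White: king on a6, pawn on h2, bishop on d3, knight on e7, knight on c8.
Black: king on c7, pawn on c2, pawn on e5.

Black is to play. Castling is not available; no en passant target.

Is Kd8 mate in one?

After Kd8: white king on a6; in check: no.
White is not in check, so this cannot be checkmate.

no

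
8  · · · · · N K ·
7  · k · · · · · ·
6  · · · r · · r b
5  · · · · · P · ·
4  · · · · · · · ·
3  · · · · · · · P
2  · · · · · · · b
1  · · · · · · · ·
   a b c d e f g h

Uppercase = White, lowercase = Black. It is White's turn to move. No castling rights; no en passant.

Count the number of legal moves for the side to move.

White to move; king on g8.
In check: yes, from the black rook on g6.
Legal moves: Kh8, Kh7, Kf7, Nxg6, fxg6.
Count: 5.

5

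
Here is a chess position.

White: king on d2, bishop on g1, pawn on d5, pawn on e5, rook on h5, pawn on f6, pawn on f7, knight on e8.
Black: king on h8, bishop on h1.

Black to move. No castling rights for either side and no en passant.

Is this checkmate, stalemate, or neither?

Black to move; black king on h8.
In check: yes, from the white rook on h5.
King squares — g7: attacked by Pf6; h7: attacked by Rh5; g8: attacked by Pf7.
Legal moves for Black: none.
In check with no legal moves → checkmate.

checkmate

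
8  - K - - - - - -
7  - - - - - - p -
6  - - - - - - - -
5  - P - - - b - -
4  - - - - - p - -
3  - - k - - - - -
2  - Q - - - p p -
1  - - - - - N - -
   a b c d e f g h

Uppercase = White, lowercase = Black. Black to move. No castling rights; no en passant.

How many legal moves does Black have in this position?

Black to move; king on c3.
In check: yes, from the white queen on b2.
Legal moves: Kc4, Kd3, Kxb2.
Count: 3.

3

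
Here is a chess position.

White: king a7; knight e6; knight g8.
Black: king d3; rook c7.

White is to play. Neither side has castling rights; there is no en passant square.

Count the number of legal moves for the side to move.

White to move; king on a7.
In check: yes, from the black rook on c7.
Legal moves: Kb8, Ka8, Kb6, Ka6, Nxc7.
Count: 5.

5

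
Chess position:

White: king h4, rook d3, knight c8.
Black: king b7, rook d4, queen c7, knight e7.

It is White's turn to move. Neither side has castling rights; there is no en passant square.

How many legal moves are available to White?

White to move; king on h4.
In check: yes, from the black rook on d4.
Legal moves: Kh5, Kg5, Kh3, Rxd4.
Count: 4.

4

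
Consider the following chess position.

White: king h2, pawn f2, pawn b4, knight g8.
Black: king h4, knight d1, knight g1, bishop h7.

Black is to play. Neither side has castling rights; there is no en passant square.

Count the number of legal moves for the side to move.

17

Black to move; king on h4.
In check: no.
Legal moves: Bxg8, Bg6, Bf5, Be4, Bd3, Bc2, Bb1, Kh5, Kg5, Kg4, Nh3, Nf3+, Ne2, Ne3, Nc3, Nxf2, Nb2.
Count: 17.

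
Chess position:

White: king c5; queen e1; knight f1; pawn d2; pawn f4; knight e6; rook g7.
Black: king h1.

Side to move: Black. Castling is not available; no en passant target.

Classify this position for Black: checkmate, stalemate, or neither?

Black to move; black king on h1.
In check: no.
King squares — g1: attacked by Rg7; g2: attacked by Rg7; h2: attacked by Nf1.
Legal moves for Black: none.
Not in check and no legal moves → stalemate.

stalemate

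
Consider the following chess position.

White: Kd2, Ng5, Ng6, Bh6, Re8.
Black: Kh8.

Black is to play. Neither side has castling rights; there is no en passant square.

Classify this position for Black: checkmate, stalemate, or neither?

Black to move; black king on h8.
In check: yes, from the white knight on g6 and the white rook on e8.
King squares — g7: attacked by Bh6; h7: attacked by Ng5; g8: attacked by Re8.
Legal moves for Black: none.
In check with no legal moves → checkmate.

checkmate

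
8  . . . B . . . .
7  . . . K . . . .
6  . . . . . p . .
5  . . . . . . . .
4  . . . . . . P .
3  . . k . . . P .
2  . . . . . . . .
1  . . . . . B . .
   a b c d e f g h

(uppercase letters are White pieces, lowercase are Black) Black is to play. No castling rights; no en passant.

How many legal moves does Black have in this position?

7

Black to move; king on c3.
In check: no.
Legal moves: Kd4, Kb4, Kb3, Kd2, Kc2, Kb2, f5.
Count: 7.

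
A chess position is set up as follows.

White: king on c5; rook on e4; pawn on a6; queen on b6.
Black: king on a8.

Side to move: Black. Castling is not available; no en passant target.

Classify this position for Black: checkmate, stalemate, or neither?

Black to move; black king on a8.
In check: no.
King squares — a7: attacked by Qb6; b7: attacked by Pa6; b8: attacked by Qb6.
Legal moves for Black: none.
Not in check and no legal moves → stalemate.

stalemate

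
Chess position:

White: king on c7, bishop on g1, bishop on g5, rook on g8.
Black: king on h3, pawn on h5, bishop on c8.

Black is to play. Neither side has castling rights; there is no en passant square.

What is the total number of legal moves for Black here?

Black to move; king on h3.
In check: no.
Legal moves: Bd7, Bb7, Be6, Ba6, Bf5, Bg4, Kg4, Kg3, Kg2, h4.
Count: 10.

10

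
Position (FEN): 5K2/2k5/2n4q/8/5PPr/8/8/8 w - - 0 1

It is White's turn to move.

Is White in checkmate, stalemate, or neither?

White to move; white king on f8.
In check: yes, from the black queen on h6.
King squares — e7: attacked by Nc6; f7: available; g7: attacked by Qh6; e8: available; g8: available.
Legal moves for White: Kg8, Ke8, Kf7.
White is in check but has 3 legal moves → neither.

neither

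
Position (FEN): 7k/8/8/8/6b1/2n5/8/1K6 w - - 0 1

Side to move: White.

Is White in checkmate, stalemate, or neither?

White to move; white king on b1.
In check: yes, from the black knight on c3.
King squares — a1: available; c1: available; a2: attacked by Nc3; b2: available; c2: available.
Legal moves for White: Kc2, Kb2, Kc1, Ka1.
White is in check but has 4 legal moves → neither.

neither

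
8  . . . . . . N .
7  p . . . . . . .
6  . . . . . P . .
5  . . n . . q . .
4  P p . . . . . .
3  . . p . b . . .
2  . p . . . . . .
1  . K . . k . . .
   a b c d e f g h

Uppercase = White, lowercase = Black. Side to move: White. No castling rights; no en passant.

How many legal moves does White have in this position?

White to move; king on b1.
In check: yes, from the black queen on f5.
Legal moves: Ka2.
Count: 1.

1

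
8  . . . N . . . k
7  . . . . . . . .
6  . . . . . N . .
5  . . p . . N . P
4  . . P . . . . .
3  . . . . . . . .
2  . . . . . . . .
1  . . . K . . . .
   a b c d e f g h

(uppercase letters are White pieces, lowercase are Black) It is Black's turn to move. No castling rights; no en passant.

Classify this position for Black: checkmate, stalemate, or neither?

Black to move; black king on h8.
In check: no.
King squares — g7: attacked by Nf5; h7: attacked by Nf6; g8: attacked by Nf6.
Legal moves for Black: none.
Not in check and no legal moves → stalemate.

stalemate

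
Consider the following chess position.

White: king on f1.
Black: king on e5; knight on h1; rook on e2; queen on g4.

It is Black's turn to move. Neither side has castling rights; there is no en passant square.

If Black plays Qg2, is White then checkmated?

After Qg2: white king on f1; in check: yes, from the black queen on g2.
King squares — e1: attacked by Re2; g1: attacked by Qg2; e2: attacked by Qg2; f2: attacked by Nh1; g2: attacked by Re2.
White has no legal moves → checkmate.

yes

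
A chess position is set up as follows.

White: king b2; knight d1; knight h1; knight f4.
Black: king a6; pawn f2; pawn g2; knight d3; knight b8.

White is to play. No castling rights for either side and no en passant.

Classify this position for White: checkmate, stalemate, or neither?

neither

White to move; white king on b2.
In check: yes, from the black knight on d3.
Legal moves for White: Kc3, Kb3, Ka3, Kc2, Ka2, Kb1, Ka1, Nxd3.
White is in check but has 8 legal moves → neither.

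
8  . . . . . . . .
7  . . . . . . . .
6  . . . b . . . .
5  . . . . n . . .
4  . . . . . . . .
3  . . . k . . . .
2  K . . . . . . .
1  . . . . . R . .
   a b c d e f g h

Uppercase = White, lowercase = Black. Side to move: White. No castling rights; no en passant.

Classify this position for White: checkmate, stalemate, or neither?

neither

White to move; white king on a2.
In check: no.
Legal moves for White: Kb3, Kb2, Kb1, Ka1, Rf8, Rf7, Rf6, Rf5, Rf4, Rf3+, Rf2, Rh1, Rg1, Re1, Rd1+, Rc1, Rb1, Ra1.
White has 18 legal moves and is not in check → neither.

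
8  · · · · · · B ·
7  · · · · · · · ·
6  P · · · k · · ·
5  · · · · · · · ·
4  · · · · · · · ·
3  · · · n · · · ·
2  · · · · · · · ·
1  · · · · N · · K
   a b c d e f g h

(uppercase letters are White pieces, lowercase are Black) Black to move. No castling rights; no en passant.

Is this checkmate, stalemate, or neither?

Black to move; black king on e6.
In check: yes, from the white bishop on g8.
Legal moves for Black: Ke7, Kd7, Kf6, Kd6, Kf5, Ke5.
Black is in check but has 6 legal moves → neither.

neither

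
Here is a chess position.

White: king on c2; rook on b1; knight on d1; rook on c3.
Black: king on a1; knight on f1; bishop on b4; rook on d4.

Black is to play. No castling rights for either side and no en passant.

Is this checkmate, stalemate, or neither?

neither

Black to move; black king on a1.
In check: yes, from the white rook on b1.
Legal moves for Black: Ka2.
Black is in check but has 1 legal move → neither.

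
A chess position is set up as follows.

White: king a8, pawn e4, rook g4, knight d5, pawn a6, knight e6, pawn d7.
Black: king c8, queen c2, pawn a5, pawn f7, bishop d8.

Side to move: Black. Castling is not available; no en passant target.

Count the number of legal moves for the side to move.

1

Black to move; king on c8.
In check: yes, from the white pawn on d7.
Legal moves: Kxd7.
Count: 1.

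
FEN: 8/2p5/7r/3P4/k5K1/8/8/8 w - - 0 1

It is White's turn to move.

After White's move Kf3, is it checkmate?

no

After Kf3: black king on a4; in check: no.
Black is not in check, so this cannot be checkmate.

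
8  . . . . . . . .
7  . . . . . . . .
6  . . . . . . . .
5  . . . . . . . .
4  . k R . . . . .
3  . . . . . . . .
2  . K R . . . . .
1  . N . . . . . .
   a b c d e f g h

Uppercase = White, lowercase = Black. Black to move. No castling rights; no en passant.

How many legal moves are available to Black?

Black to move; king on b4.
In check: yes, from the white rook on c4.
Legal moves: Kb5, Ka5.
Count: 2.

2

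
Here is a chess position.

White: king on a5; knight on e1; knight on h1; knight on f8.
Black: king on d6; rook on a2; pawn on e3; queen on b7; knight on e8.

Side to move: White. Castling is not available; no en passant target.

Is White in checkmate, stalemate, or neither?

checkmate

White to move; white king on a5.
In check: yes, from the black rook on a2.
King squares — a4: attacked by Ra2; b4: attacked by Qb7; b5: attacked by Qb7; a6: attacked by Ra2; b6: attacked by Qb7.
Legal moves for White: none.
In check with no legal moves → checkmate.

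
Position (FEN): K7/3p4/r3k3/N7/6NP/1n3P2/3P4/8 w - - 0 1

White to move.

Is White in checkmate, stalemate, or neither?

neither

White to move; white king on a8.
In check: yes, from the black rook on a6.
King squares — a7: attacked by Ra6; b7: available; b8: available.
Legal moves for White: Kb8, Kb7.
White is in check but has 2 legal moves → neither.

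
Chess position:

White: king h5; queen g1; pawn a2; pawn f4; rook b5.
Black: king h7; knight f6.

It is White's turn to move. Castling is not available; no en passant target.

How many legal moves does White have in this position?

2

White to move; king on h5.
In check: yes, from the black knight on f6.
Legal moves: Kg5, Kh4.
Count: 2.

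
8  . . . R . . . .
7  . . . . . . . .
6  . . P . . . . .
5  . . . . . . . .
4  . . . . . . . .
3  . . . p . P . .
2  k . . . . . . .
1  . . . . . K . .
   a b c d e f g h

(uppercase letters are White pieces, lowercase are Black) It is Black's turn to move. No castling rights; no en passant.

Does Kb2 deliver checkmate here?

no

After Kb2: white king on f1; in check: no.
White is not in check, so this cannot be checkmate.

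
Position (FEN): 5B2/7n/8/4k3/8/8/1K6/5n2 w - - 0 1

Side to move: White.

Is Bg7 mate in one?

no

After Bg7: black king on e5; in check: yes, from the white bishop on g7.
Black has 7 legal replies: Ke6, Kd6, Kf5, Kd5, Kf4, Ke4, Nf6.
In check but a legal move exists → not checkmate.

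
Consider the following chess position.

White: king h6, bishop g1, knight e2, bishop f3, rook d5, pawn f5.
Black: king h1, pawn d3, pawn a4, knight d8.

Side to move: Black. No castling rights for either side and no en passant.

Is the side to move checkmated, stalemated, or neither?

checkmate

Black to move; black king on h1.
In check: yes, from the white bishop on f3.
King squares — g1: attacked by Ne2; g2: attacked by Bf3; h2: attacked by Bg1.
Legal moves for Black: none.
In check with no legal moves → checkmate.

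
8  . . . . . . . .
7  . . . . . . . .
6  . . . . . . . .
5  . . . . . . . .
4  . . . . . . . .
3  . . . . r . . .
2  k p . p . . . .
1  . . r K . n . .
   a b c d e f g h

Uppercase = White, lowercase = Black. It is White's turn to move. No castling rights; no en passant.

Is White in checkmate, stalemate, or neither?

White to move; white king on d1.
In check: yes, from the black rook on c1.
King squares — c1: attacked by Pb2; e1: attacked by Rc1; c2: attacked by Rc1; d2: attacked by Nf1; e2: attacked by Re3.
Legal moves for White: none.
In check with no legal moves → checkmate.

checkmate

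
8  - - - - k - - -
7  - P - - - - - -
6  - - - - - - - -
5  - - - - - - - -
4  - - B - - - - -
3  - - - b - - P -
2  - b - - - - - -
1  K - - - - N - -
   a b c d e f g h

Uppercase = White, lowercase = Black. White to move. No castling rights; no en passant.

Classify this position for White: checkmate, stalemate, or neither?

neither

White to move; white king on a1.
In check: yes, from the black bishop on b2.
King squares — b1: attacked by Bd3; a2: available; b2: available.
Legal moves for White: Kxb2, Ka2.
White is in check but has 2 legal moves → neither.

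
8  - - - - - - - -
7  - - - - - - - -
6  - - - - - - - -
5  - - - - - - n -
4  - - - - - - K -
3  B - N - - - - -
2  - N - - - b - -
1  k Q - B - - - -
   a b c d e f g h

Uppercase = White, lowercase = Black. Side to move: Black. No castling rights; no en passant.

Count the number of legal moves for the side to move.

0

Black to move; king on a1.
In check: yes, from the white queen on b1.
Legal moves: none.
Count: 0.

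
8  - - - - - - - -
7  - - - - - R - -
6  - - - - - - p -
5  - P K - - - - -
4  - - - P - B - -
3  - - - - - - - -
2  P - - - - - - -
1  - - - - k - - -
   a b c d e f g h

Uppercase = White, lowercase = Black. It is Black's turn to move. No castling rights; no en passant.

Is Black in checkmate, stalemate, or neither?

Black to move; black king on e1.
In check: no.
Legal moves for Black: Kf2, Ke2, Kf1, Kd1, g5.
Black has 5 legal moves and is not in check → neither.

neither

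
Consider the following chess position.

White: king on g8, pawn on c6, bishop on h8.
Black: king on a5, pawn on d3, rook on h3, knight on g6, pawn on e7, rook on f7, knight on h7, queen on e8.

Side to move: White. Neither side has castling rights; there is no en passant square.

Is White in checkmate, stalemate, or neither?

White to move; white king on g8.
In check: yes, from the black queen on e8.
King squares — f7: attacked by Qe8; g7: attacked by Rf7; h7: attacked by Rh3; f8: attacked by Ng6; h8: own bishop.
Legal moves for White: none.
In check with no legal moves → checkmate.

checkmate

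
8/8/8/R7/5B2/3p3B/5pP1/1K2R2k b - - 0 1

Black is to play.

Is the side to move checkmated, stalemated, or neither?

neither

Black to move; black king on h1.
In check: yes, from the white rook on e1.
Legal moves for Black: fxe1=Q+, fxe1=R+, fxe1=B, fxe1=N, f1=Q, f1=R, f1=B, f1=N.
Black is in check but has 8 legal moves → neither.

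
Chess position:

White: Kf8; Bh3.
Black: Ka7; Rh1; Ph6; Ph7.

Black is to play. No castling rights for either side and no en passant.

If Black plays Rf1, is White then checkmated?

no

After Rf1: white king on f8; in check: yes, from the black rook on f1.
White has 6 legal replies: Kg8, Ke8, Kg7, Ke7, Bf5, Bxf1.
In check but a legal move exists → not checkmate.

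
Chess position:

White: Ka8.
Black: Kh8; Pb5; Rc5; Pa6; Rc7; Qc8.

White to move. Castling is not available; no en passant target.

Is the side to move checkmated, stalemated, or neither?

checkmate

White to move; white king on a8.
In check: yes, from the black queen on c8.
King squares — a7: attacked by Rc7; b7: attacked by Rc7; b8: attacked by Qc8.
Legal moves for White: none.
In check with no legal moves → checkmate.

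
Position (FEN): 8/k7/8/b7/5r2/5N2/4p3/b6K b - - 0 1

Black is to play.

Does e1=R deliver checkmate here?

After e1=R: white king on h1; in check: yes, from the black rook on e1.
White has 4 legal replies: Kh2, Kg2, Ng1, Nxe1.
In check but a legal move exists → not checkmate.

no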